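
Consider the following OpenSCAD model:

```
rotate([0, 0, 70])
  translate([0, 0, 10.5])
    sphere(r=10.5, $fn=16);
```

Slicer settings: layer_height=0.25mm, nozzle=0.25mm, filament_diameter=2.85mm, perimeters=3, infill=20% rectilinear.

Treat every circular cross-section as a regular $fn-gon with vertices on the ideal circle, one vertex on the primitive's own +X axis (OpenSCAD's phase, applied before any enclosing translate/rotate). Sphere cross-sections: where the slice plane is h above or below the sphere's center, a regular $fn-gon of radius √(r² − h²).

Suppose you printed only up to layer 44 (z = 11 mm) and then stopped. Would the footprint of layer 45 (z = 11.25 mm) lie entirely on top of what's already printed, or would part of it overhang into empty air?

entirely on top

Compare the two slices. At z = 11: the r=10.5 sphere slices to a regular 16-gon of circumradius 10.488 (√(r²−h²) with h=0.5 from center) (area = (16/2)·10.488²·sin(360°/16) = 336.76 mm²); (whole slice rotated 70° about Z — lengths, areas and connectivity unchanged). At z = 11.25: the r=10.5 sphere slices to a regular 16-gon of circumradius 10.473 (√(r²−h²) with h=0.75 from center) (area = (16/2)·10.473²·sin(360°/16) = 335.80 mm²); (rotated 70° about Z; rotation is an isometry so areas/perimeters/island counts are preserved). Checking containment: the cross-section at z = 11.25 is a subset of the cross-section at z = 11.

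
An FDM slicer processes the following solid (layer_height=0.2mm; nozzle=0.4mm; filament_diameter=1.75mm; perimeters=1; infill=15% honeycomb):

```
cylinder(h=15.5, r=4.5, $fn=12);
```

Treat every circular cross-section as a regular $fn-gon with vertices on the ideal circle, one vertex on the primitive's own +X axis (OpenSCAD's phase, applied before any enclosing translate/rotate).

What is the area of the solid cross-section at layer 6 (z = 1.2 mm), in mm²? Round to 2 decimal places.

At z = 1.2 mm: the r=4.5 cylinder gives a regular 12-gon of circumradius 4.5 (constant along its height) (area = (12/2)·4.500²·sin(360°/12) = 60.75 mm²). Overall, the cross-section is a single solid region. Net area = 60.75 mm².

60.75 mm²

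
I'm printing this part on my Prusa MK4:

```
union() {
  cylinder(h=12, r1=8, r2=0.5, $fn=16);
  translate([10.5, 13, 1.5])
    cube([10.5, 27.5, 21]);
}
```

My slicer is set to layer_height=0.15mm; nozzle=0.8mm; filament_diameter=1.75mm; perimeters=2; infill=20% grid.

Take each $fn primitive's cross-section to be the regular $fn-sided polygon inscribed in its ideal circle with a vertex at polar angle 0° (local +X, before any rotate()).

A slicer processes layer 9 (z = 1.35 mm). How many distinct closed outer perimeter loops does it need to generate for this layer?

1

At z = 1.35 mm: the cone: at t=0.113 of its height the radius interpolates to r₁+(r₂−r₁)t = 7.156, giving a regular 16-gon of that circumradius; the cube at (10.5, 13) is not intersected at this z (z outside [1.5, 22.5]); Taking the union: only the cone is present, so the union is just that shape — 1 connected region. The result has 1 disconnected region.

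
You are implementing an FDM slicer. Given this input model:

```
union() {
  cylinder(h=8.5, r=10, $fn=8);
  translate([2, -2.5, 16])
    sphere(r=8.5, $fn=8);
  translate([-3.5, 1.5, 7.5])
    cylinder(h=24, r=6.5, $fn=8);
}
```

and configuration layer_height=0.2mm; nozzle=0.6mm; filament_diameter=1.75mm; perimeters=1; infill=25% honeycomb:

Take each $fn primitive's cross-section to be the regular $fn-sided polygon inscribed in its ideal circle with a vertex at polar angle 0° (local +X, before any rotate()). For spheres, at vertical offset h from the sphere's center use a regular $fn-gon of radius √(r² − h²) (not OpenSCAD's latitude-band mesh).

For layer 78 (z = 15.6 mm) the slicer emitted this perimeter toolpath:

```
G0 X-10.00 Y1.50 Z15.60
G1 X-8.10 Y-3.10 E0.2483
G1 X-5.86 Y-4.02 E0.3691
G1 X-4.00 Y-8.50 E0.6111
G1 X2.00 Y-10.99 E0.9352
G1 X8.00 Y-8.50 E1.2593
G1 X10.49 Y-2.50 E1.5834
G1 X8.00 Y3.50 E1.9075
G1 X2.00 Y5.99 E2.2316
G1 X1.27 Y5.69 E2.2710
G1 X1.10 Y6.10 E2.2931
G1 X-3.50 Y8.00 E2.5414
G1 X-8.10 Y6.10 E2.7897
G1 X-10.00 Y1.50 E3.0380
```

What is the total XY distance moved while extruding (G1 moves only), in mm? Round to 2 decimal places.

60.89 mm

Sum the Euclidean lengths of each G1 segment: total = 60.89 mm.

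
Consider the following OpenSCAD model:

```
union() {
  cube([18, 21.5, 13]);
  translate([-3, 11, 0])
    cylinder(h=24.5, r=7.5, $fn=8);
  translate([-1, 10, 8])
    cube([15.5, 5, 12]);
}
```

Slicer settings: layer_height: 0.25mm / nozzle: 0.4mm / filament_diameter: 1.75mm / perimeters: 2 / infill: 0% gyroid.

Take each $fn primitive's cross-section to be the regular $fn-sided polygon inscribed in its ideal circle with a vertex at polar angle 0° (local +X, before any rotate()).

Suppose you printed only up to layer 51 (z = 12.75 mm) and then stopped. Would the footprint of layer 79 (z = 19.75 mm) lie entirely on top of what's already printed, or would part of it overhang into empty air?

Compare the two slices. At z = 12.75: the 18×21.5 cube contributes its full rectangle (area 387.00 mm²); the r=7.5 cylinder at (-3, 11) contributes a regular 8-gon of circumradius 7.5 (area = (8/2)·7.500²·sin(360°/8) = 159.10 mm²); the cube at (-1, 10) (footprint 15.5×5) is included at this height (area 77.50 mm²); Taking the union: the regions partially overlap — summed areas 623.60 mm² minus the doubly-counted overlap 115.78 mm² gives 507.82 mm² — area = 507.82 mm². At z = 19.75: the cube is absent (z outside [0, 13]); the r=7.5 cylinder at (-3, 11) contributes a regular 8-gon of circumradius 7.5 (area = (8/2)·7.500²·sin(360°/8) = 159.10 mm²); the cube at (-1, 10) is present — its section is the full 15.5×5 rectangle (area 77.50 mm²); Taking the union: the regions partially overlap — summed areas 236.60 mm² minus the doubly-counted overlap 23.98 mm² gives 212.62 mm² — area = 212.62 mm². Checking containment: the cross-section at z = 19.75 is a subset of the cross-section at z = 12.75.

entirely on top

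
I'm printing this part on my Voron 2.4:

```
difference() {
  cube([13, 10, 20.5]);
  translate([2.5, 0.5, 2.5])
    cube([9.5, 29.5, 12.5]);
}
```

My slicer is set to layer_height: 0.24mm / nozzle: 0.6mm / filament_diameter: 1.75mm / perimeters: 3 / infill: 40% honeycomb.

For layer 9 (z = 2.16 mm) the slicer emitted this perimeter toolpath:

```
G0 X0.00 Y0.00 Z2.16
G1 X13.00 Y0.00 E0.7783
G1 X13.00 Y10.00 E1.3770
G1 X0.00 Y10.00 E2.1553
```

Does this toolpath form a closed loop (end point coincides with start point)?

Start point (G0): (0.00, 0.00). End point (last G1): the path does not return to the start — open.

no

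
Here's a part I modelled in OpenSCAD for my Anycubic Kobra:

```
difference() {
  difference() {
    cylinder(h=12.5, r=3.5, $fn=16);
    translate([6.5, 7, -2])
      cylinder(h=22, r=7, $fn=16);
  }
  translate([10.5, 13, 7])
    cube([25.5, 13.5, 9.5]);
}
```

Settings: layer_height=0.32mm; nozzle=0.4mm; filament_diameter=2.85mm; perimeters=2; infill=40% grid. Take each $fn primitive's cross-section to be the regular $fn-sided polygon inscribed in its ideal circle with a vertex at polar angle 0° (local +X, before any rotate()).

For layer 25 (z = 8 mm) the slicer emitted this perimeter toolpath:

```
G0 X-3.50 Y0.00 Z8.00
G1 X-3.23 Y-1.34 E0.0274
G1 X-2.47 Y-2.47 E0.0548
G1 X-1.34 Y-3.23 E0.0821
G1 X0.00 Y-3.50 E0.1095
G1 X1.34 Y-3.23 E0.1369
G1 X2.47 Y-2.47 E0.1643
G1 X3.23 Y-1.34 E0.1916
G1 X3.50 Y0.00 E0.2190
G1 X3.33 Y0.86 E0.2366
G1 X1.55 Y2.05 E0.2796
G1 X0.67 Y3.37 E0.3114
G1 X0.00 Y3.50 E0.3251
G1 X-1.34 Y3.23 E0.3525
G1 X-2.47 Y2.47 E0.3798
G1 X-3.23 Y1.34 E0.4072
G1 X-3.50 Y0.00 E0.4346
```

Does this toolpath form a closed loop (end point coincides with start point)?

Start point (G0): (-3.50, 0.00). End point (last G1): the path returns to the start — closed.

yes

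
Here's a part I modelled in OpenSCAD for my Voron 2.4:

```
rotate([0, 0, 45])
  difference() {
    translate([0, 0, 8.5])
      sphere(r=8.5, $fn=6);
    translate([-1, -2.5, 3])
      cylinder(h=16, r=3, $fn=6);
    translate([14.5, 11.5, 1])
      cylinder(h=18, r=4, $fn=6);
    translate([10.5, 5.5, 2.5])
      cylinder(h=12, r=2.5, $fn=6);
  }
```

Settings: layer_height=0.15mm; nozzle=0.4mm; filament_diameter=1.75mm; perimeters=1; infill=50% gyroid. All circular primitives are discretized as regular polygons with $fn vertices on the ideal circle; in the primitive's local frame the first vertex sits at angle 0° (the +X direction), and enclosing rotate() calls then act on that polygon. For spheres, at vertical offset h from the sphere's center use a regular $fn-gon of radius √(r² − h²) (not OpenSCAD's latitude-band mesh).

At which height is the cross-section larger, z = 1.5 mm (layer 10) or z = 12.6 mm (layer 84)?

Layer 10 (z = 1.5): the r=8.5 sphere slices to a regular 6-gon of circumradius 4.822 (√(r²−h²) with h=7 from center) (area = (6/2)·4.822²·sin(360°/6) = 60.41 mm²); the cylinder at (-1, -2.5) is absent (z outside [3, 19]); the r=4 cylinder at (14.5, 11.5) contributes a regular 6-gon of circumradius 4 (area = (6/2)·4.000²·sin(360°/6) = 41.57 mm²); the cylinder at (10.5, 5.5) is absent (z outside [2.5, 14.5]); After the difference (first − rest): starting from the r=8.5 sphere (60.41 mm²), the r=4 cylinder at (14.5, 11.5) misses the remaining region (no effect) — area = 60.41 mm²; (whole slice rotated 45° about Z — lengths, areas and connectivity unchanged). So its area = 60.41 mm². Layer 84 (z = 12.6): the r=8.5 sphere contributes a regular 6-gon of circumradius √(8.5²−4.1²) = 7.446 (area = (6/2)·7.446²·sin(360°/6) = 144.04 mm²); the r=3 cylinder at (-1, -2.5) gives a regular 6-gon of circumradius 3 (constant along its height) (area = (6/2)·3.000²·sin(360°/6) = 23.38 mm²); the cylinder at (14.5, 11.5): section is a regular 6-gon, circumradius r=4 (area = (6/2)·4.000²·sin(360°/6) = 41.57 mm²); the r=2.5 cylinder at (10.5, 5.5) contributes a regular 6-gon of circumradius 2.5 (area = (6/2)·2.500²·sin(360°/6) = 16.24 mm²); After the difference (first − rest): starting from the r=8.5 sphere (144.04 mm²), the r=3 cylinder at (-1, -2.5) lies wholly inside it (removes its full 23.38 mm² and its 18.00 mm outline becomes a hole wall); the r=4 cylinder at (14.5, 11.5) misses the remaining region (no effect); the r=2.5 cylinder at (10.5, 5.5) misses the remaining region (no effect) — area = 120.65 mm²; (rotated 45° about Z; rotation is an isometry so areas/perimeters/island counts are preserved). So its area = 120.65 mm². Layer 84 is larger (120.65 vs 60.41 mm²).

layer 84 (z = 12.6 mm)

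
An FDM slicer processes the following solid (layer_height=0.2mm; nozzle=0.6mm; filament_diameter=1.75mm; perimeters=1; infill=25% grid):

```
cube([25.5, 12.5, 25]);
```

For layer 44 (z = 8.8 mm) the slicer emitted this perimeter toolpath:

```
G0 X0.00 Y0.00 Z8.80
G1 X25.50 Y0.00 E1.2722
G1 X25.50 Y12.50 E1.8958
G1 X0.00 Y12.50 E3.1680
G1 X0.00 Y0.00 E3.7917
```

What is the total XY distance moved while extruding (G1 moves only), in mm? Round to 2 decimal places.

Sum the Euclidean lengths of each G1 segment: total = 76.00 mm.

76.00 mm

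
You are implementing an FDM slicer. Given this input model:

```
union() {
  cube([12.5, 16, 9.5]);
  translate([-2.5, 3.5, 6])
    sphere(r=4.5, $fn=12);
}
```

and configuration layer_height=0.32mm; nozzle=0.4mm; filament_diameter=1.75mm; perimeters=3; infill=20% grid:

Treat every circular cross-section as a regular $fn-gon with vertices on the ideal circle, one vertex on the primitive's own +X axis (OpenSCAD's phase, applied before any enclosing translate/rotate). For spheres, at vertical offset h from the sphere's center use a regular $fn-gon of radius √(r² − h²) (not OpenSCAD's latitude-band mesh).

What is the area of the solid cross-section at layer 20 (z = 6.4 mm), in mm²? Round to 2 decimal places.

250.83 mm²

At z = 6.4 mm: the 12.5×16 cube contributes its full rectangle (area 200.00 mm²); the sphere at (-2.5, 3.5): section is a regular 12-gon, circumradius = √(r²−h²) = √(4.5²−0.4²) = 4.482 (area = (12/2)·4.482²·sin(360°/12) = 60.27 mm²); Combining (union): the regions partially overlap — summed areas 260.27 mm² minus the doubly-counted overlap 9.44 mm² gives 250.83 mm² — area = 250.83 mm². Overall, the cross-section is a single solid region. Net area = 250.83 mm².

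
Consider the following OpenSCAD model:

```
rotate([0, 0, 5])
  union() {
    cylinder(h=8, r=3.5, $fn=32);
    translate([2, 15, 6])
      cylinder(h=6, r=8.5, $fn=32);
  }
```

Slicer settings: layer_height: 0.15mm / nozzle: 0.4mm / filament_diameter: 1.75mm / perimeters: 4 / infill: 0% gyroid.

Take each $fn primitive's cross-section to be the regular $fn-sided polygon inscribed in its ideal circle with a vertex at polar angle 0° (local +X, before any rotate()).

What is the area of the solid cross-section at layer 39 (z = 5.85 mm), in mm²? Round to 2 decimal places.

38.24 mm²

At z = 5.85 mm: the r=3.5 cylinder gives a regular 32-gon of circumradius 3.5 (constant along its height) (area = (32/2)·3.500²·sin(360°/32) = 38.24 mm²); the cylinder at (2, 15) does not reach this height (z outside [6, 12]); Taking the union: only the r=3.5 cylinder is present, so the union is just that shape — area = 38.24 mm²; (rotated 5° about Z; rotation is an isometry so areas/perimeters/island counts are preserved). Overall, the cross-section is a single solid region. Net area = 38.24 mm².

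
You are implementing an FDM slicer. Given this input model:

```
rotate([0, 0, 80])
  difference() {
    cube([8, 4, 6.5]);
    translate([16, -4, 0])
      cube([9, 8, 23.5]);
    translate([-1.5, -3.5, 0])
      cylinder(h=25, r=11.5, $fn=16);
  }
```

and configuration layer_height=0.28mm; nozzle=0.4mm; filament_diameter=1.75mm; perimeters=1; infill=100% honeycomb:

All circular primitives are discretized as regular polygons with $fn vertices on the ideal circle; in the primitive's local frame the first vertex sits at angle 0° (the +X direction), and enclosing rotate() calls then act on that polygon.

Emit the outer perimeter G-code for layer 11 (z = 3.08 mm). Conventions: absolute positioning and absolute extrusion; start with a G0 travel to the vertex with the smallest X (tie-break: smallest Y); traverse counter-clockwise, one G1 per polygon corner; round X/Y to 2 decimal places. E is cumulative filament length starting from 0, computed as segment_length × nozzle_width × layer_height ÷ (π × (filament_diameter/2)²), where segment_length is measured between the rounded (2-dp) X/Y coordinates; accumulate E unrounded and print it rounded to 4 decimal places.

At z = 3.08 mm: the cube (footprint 8×4) is included at this height; the 9×8 cube at (16, -4) contributes its full rectangle; the r=11.5 cylinder at (-1.5, -3.5) gives a regular 16-gon of circumradius 11.5 (constant along its height); Taking the first minus the rest: starting from the 8×4 cube, the 9×8 cube at (16, -4) misses the remaining region (no effect); the r=11.5 cylinder at (-1.5, -3.5) partially overlaps it — only the 31.33 mm² overlap (of its 404.88 mm²) is removed, clipping the outline — 1 connected region; (rotated 80° about Z; rotation is an isometry so areas/perimeters/island counts are preserved). The outline is a single polygon with 3 vertices. Extrusion per mm of travel: 0.4 × 0.28 / (π × 0.875²) = 0.046564. Accumulating E over each segment gives final E = 0.1886.

G0 X-2.71 Y7.64 Z3.08
G1 X-1.16 Y8.33 E0.0790
G1 X-2.55 Y8.57 E0.1447
G1 X-2.71 Y7.64 E0.1886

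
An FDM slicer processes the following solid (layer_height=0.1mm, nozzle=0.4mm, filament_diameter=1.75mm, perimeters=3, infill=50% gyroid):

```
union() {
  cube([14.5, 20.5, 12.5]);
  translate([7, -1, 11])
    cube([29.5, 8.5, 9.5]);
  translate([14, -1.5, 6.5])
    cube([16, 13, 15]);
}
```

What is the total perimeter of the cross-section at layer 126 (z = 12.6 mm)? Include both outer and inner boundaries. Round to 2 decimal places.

At z = 12.6 mm: the cube does not reach this height (z outside [0, 12.5]); the cube at (7, -1) is present — its section is the full 29.5×8.5 rectangle (perimeter 76.00 mm); the cube at (14, -1.5) is present — its section is the full 16×13 rectangle (perimeter 58.00 mm); Combining (union): the regions partially overlap (shared area 136.00 mm²), so the edge portions inside another operand are dropped and the merged outline is re-measured after clipping — boundary = 85.00 mm. Overall, the cross-section is a single solid region. Total boundary length (outer) = 85.00 mm.

85.00 mm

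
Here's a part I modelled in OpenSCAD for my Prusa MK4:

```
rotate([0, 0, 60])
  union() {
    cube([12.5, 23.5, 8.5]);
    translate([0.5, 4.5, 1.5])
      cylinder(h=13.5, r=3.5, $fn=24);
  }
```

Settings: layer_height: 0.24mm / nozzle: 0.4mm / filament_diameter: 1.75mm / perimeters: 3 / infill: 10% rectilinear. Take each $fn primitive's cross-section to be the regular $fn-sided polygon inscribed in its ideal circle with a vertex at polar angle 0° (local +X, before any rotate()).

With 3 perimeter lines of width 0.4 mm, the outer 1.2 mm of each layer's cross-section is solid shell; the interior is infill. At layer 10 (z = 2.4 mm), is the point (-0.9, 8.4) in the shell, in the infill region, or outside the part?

At z = 2.4 mm: the 12.5×23.5 cube contributes its full rectangle; the r=3.5 cylinder at (0.5, 4.5) gives a regular 24-gon of circumradius 3.5 (constant along its height); Taking the union: the regions partially overlap (shared area 22.49 mm²), so overlapping operands fuse into one piece — 1 connected region; (rotated 60° about Z; rotation is an isometry so areas/perimeters/island counts are preserved). Overall, the cross-section is a single solid region. Undo the 60° rotation: the query point maps to (6.825, 4.979) in the un-rotated model frame. The nearest boundary edge runs (12.50, 0.00)→(0.00, 0.00); distance from the point to it = 4.98 mm. The point is inside the cross-section and 4.98 mm from the nearest boundary — more than the 1.2 mm shell width (3 × 0.4), so it's in the infill interior.

infill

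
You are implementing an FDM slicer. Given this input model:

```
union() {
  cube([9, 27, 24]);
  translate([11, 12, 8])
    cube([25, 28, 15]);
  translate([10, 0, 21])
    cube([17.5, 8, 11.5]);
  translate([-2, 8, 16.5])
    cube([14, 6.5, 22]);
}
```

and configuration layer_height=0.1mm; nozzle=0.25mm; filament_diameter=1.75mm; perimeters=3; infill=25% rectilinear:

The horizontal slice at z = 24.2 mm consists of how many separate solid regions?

At z = 24.2 mm: the cube is absent (z outside [0, 24]); the cube at (11, 12) does not reach this height (z outside [8, 23]); the 17.5×8 cube at (10, 0) contributes its full rectangle; the cube at (-2, 8) is present — its section is the full 14×6.5 rectangle; Taking the union: the 2 present regions share edge segments without overlapping in area, so areas simply add but the touching pieces fuse into one outline (the shared edge portions become interior and drop out of the boundary) — 1 connected region. The result has 1 disconnected region.

1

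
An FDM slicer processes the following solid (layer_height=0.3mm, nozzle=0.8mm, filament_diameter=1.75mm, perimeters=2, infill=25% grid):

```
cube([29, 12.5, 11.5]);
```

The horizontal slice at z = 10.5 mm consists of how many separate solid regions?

1

At z = 10.5 mm: the 29×12.5 cube contributes its full rectangle. The result has 1 disconnected region.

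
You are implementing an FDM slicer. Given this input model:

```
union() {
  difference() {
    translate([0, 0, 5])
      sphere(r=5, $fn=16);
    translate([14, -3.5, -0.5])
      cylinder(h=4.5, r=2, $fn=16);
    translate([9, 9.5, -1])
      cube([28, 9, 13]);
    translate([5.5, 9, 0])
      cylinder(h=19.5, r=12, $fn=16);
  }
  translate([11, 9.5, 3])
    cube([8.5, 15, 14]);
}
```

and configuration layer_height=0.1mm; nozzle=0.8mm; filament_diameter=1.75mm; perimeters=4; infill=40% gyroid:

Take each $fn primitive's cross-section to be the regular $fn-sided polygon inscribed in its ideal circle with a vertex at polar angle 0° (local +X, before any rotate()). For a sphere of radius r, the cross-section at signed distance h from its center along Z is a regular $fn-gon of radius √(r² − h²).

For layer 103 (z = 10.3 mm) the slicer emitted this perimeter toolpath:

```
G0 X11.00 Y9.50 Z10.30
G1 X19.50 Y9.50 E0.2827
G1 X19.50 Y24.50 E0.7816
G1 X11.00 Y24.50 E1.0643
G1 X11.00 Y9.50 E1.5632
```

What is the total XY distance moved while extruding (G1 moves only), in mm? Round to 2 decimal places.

Sum the Euclidean lengths of each G1 segment: total = 47.00 mm.

47.00 mm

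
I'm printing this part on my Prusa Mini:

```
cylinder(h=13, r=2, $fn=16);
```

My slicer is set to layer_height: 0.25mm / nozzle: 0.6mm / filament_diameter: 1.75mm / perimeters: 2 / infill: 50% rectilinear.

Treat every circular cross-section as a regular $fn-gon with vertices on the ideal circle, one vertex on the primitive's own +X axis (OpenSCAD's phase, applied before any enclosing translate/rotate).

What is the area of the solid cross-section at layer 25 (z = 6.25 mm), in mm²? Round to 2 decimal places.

At z = 6.25 mm: the r=2 cylinder gives a regular 16-gon of circumradius 2 (constant along its height) (area = (16/2)·2.000²·sin(360°/16) = 12.25 mm²). Overall, the cross-section is a single solid region. Net area = 12.25 mm².

12.25 mm²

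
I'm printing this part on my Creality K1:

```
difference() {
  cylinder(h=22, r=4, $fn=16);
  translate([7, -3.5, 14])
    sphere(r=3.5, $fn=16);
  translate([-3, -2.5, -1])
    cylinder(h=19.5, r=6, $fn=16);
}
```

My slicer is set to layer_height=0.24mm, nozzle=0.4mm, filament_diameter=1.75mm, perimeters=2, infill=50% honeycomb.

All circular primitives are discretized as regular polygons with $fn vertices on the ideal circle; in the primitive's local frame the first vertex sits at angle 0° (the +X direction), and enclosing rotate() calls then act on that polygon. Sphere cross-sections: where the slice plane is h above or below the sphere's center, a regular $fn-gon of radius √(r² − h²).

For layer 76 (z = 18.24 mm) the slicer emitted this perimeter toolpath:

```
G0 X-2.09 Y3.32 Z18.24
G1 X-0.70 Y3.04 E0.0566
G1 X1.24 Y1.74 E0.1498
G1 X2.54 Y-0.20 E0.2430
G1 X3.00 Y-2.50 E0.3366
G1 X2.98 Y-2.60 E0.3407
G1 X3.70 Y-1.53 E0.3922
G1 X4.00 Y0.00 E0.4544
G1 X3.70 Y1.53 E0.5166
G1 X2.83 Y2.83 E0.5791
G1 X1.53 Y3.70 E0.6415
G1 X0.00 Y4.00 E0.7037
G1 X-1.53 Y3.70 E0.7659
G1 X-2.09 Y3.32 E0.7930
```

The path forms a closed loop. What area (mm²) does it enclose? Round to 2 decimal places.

12.35 mm²

Apply the shoelace formula to the sequence of (X, Y) vertices; enclosed area = 12.35 mm².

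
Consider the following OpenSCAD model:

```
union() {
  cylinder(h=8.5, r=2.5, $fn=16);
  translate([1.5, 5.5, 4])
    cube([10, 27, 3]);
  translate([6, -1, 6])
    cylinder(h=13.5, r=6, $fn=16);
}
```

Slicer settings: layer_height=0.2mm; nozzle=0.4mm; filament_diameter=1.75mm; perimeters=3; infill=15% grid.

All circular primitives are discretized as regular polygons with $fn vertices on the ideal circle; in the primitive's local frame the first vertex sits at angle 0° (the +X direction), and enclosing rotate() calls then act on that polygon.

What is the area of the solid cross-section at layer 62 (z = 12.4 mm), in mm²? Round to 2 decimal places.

110.21 mm²

At z = 12.4 mm: the cylinder is absent (z outside [0, 8.5]); the cube at (1.5, 5.5) is not intersected at this z (z outside [4, 7]); the r=6 cylinder at (6, -1) contributes a regular 16-gon of circumradius 6 (area = (16/2)·6.000²·sin(360°/16) = 110.21 mm²); Taking the union: only the r=6 cylinder at (6, -1) is present, so the union is just that shape — area = 110.21 mm². Overall, the cross-section is a single solid region. Net area = 110.21 mm².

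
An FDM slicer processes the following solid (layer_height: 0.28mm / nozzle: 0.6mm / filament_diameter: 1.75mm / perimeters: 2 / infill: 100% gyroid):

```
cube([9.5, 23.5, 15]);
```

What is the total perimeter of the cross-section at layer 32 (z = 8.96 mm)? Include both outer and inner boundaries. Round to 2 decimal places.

66.00 mm

At z = 8.96 mm: the cube is present — its section is the full 9.5×23.5 rectangle (perimeter 66.00 mm). Overall, the cross-section is a single solid region. Total boundary length (outer) = 66.00 mm.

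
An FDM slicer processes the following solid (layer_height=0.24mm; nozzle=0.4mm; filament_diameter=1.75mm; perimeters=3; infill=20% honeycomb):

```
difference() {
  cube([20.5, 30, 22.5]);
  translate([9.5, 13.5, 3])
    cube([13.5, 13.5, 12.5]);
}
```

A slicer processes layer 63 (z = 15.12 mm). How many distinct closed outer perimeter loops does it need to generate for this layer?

1

At z = 15.12 mm: the 20.5×30 cube contributes its full rectangle; the cube at (9.5, 13.5) (footprint 13.5×13.5) is included at this height; Subtracting the remaining from the first: starting from the 20.5×30 cube, the 13.5×13.5 cube at (9.5, 13.5) partially overlaps it — only the 148.50 mm² overlap (of its 182.25 mm²) is removed, clipping the outline — 1 connected region. The result has 1 disconnected region.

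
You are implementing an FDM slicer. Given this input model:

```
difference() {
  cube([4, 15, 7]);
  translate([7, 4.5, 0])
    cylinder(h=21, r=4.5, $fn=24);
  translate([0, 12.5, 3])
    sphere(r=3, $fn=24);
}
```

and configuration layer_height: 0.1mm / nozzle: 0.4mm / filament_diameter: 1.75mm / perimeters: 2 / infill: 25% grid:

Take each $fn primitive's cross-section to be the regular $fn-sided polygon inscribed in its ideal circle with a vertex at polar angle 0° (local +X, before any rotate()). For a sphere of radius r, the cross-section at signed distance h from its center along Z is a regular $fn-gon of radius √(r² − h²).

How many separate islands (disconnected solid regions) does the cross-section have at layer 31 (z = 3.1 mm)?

1

At z = 3.1 mm: the cube is present — its section is the full 4×15 rectangle; the cylinder at (7, 4.5): section is a regular 24-gon, circumradius r=4.5; the r=3 sphere at (0, 12.5) slices to a regular 24-gon of circumradius 2.998 (√(r²−h²) with h=0.1 from center); Taking the first minus the rest: starting from the 4×15 cube, the r=4.5 cylinder at (7, 4.5) partially overlaps it — only the 6.78 mm² overlap (of its 62.89 mm²) is removed, clipping the outline; the r=3 sphere at (0, 12.5) partially overlaps it — only the 13.43 mm² overlap (of its 27.92 mm²) is removed, clipping the outline — 1 connected region. Overall, the cross-section is a single solid region. Island count = 1.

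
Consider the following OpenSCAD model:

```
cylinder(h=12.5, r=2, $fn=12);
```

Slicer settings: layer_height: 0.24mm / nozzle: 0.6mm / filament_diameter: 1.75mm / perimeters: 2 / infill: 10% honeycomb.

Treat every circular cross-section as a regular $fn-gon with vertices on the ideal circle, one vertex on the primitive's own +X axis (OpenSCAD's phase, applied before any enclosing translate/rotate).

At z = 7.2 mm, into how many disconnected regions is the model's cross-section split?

At z = 7.2 mm: the r=2 cylinder contributes a regular 12-gon of circumradius 2. The result has 1 disconnected region.

1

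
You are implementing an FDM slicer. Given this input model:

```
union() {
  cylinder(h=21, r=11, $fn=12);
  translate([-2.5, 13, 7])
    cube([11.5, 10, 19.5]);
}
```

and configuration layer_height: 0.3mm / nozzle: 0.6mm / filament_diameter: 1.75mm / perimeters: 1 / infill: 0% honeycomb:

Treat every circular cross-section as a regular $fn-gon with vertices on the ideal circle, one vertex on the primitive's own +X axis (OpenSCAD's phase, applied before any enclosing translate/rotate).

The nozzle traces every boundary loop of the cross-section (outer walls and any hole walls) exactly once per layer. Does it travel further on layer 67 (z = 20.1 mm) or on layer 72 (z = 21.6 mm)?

Layer 67 (z = 20.1): the cylinder: section is a regular 12-gon, circumradius r=11 (perimeter = 2·12·11.000·sin(180°/12) = 68.33 mm); the cube at (-2.5, 13) (footprint 11.5×10) is included at this height (perimeter 43.00 mm); Merging all regions: the 2 present regions are separate (no shared area or edge), so areas and boundary lengths simply add and each stays a separate island — boundary = 111.33 mm. So its perimeter = 111.33 mm. Layer 72 (z = 21.6): the cylinder does not reach this height (z outside [0, 21]); the cube at (-2.5, 13) (footprint 11.5×10) is included at this height (perimeter 43.00 mm); Combining (union): only the 11.5×10 cube at (-2.5, 13) is present, so the union is just that shape — boundary = 43.00 mm. So its perimeter = 43.00 mm. Layer 67 is larger (111.33 vs 43.00 mm).

layer 67 (z = 20.1 mm)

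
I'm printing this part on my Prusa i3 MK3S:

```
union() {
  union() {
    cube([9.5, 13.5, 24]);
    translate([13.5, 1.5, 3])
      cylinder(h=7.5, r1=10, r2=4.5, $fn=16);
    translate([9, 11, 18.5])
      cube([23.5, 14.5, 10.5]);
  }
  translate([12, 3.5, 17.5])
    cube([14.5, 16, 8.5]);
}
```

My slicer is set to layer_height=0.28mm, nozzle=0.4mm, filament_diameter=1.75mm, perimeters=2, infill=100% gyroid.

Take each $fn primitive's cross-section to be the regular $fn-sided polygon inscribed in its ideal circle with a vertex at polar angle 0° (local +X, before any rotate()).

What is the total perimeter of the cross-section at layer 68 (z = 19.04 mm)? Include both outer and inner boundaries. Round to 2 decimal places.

131.00 mm

At z = 19.04 mm: the cube (footprint 9.5×13.5) is included at this height (perimeter 46.00 mm); the cone at (13.5, 1.5) is absent (z outside [3, 10.5]); the cube at (9, 11) is present — its section is the full 23.5×14.5 rectangle (perimeter 76.00 mm); Merging all regions: the regions partially overlap (shared area 1.25 mm²), so the edge portions inside another operand are dropped and the merged outline is re-measured after clipping — boundary = 116.00 mm; the cube at (12, 3.5) (footprint 14.5×16) is included at this height (perimeter 61.00 mm); Merging all regions: the regions partially overlap (shared area 123.25 mm²), so the edge portions inside another operand are dropped and the merged outline is re-measured after clipping — boundary = 131.00 mm. Overall, the cross-section is a single solid region. Total boundary length (outer) = 131.00 mm.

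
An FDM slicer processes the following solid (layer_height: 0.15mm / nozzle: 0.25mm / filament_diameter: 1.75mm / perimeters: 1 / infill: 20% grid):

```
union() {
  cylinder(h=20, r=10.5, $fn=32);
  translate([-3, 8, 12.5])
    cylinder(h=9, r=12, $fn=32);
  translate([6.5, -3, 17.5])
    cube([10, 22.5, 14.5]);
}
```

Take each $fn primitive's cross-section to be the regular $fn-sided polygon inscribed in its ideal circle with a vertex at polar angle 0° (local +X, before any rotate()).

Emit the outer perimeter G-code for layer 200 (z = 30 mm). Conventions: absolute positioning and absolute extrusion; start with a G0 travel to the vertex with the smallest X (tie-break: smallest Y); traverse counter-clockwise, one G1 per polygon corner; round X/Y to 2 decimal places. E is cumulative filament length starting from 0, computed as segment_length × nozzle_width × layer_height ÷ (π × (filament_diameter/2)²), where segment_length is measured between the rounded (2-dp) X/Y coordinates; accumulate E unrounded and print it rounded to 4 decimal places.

At z = 30 mm: the cylinder is not intersected at this z (z outside [0, 20]); the cylinder at (-3, 8) is absent (z outside [12.5, 21.5]); the cube at (6.5, -3) (footprint 10×22.5) is included at this height; Merging all regions: only the 10×22.5 cube at (6.5, -3) is present, so the union is just that shape — 1 connected region. The outline is a single polygon with 4 vertices. Extrusion per mm of travel: 0.25 × 0.15 / (π × 0.875²) = 0.015591. Accumulating E over each segment gives final E = 1.0134.

G0 X6.50 Y-3.00 Z30.00
G1 X16.50 Y-3.00 E0.1559
G1 X16.50 Y19.50 E0.5067
G1 X6.50 Y19.50 E0.6626
G1 X6.50 Y-3.00 E1.0134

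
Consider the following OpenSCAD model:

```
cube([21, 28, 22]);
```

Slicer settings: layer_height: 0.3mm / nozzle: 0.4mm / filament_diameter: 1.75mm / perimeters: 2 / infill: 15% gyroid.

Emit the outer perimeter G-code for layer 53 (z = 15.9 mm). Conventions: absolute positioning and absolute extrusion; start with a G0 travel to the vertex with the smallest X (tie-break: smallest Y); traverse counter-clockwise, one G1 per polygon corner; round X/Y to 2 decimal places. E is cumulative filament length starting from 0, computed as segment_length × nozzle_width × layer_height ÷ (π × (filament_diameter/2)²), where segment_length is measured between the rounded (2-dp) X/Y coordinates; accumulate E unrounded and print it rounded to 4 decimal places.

At z = 15.9 mm: the cube is present — its section is the full 21×28 rectangle. The outline is a single polygon with 4 vertices. Extrusion per mm of travel: 0.4 × 0.3 / (π × 0.875²) = 0.049890. Accumulating E over each segment gives final E = 4.8892.

G0 X0.00 Y0.00 Z15.90
G1 X21.00 Y0.00 E1.0477
G1 X21.00 Y28.00 E2.4446
G1 X0.00 Y28.00 E3.4923
G1 X0.00 Y0.00 E4.8892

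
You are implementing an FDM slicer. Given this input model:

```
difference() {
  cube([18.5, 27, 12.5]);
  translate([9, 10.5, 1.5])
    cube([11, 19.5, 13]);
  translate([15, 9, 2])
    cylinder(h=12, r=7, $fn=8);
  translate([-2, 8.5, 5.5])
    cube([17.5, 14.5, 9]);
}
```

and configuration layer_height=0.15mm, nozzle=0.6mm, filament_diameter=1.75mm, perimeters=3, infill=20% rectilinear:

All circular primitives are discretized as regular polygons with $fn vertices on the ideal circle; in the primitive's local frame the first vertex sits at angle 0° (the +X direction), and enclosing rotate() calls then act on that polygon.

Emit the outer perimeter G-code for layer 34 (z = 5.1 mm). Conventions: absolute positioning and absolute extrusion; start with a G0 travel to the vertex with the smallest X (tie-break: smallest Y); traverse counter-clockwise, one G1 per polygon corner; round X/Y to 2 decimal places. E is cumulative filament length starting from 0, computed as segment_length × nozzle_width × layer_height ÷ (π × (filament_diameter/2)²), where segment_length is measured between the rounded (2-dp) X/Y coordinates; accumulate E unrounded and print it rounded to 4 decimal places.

G0 X0.00 Y0.00 Z5.10
G1 X18.50 Y0.00 E0.6922
G1 X18.50 Y3.45 E0.8213
G1 X15.00 Y2.00 E0.9631
G1 X10.05 Y4.05 E1.1635
G1 X8.00 Y9.00 E1.3640
G1 X9.00 Y11.41 E1.4616
G1 X9.00 Y27.00 E2.0450
G1 X0.00 Y27.00 E2.3818
G1 X0.00 Y0.00 E3.3920

At z = 5.1 mm: the cube (footprint 18.5×27) is included at this height; the cube at (9, 10.5) (footprint 11×19.5) is included at this height; the r=7 cylinder at (15, 9) gives a regular 8-gon of circumradius 7 (constant along its height); the cube at (-2, 8.5) does not reach this height (z outside [5.5, 14.5]); Taking the first minus the rest: starting from the 18.5×27 cube, the 11×19.5 cube at (9, 10.5) partially overlaps it — only the 156.75 mm² overlap (of its 214.50 mm²) is removed, clipping the outline; the r=7 cylinder at (15, 9) partially overlaps it — only the 72.07 mm² overlap (of its 138.59 mm²) is removed, clipping the outline — 1 connected region. The outline is a single polygon with 9 vertices. Extrusion per mm of travel: 0.6 × 0.15 / (π × 0.875²) = 0.037418. Accumulating E over each segment gives final E = 3.3920.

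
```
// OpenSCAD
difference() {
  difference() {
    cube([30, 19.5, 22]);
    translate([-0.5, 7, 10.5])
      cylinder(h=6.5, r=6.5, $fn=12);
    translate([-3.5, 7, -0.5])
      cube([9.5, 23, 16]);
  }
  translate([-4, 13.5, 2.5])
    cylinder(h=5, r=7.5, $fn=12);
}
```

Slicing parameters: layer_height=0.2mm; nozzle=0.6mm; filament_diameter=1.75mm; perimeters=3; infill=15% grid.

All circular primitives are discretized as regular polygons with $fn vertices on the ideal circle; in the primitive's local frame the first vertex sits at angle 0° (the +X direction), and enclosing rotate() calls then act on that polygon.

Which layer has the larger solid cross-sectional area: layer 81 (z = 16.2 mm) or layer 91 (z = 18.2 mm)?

layer 91 (z = 18.2 mm)

Layer 81 (z = 16.2): the 30×19.5 cube contributes its full rectangle (area 585.00 mm²); the r=6.5 cylinder at (-0.5, 7) gives a regular 12-gon of circumradius 6.5 (constant along its height) (area = (12/2)·6.500²·sin(360°/12) = 126.75 mm²); the cube at (-3.5, 7) is absent (z outside [-0.5, 15.5]); After the difference (first − rest): starting from the 30×19.5 cube (585.00 mm²), the r=6.5 cylinder at (-0.5, 7) partially overlaps it — only the 56.94 mm² overlap (of its 126.75 mm²) is removed, clipping the outline — area = 528.06 mm²; the cylinder at (-4, 13.5) is absent (z outside [2.5, 7.5]); Subtracting the remaining from the first: none of the subtracted shapes is present at this height, so the result so far is unchanged — area = 528.06 mm². So its area = 528.06 mm². Layer 91 (z = 18.2): the cube is present — its section is the full 30×19.5 rectangle (area 585.00 mm²); the cylinder at (-0.5, 7) is not intersected at this z (z outside [10.5, 17]); the cube at (-3.5, 7) does not reach this height (z outside [-0.5, 15.5]); Taking the first minus the rest: none of the subtracted shapes is present at this height, so the 30×19.5 cube is unchanged — area = 585.00 mm²; the cylinder at (-4, 13.5) is absent (z outside [2.5, 7.5]); After the difference (first − rest): none of the subtracted shapes is present at this height, so the result so far is unchanged — area = 585.00 mm². So its area = 585.00 mm². Layer 91 is larger (585.00 vs 528.06 mm²).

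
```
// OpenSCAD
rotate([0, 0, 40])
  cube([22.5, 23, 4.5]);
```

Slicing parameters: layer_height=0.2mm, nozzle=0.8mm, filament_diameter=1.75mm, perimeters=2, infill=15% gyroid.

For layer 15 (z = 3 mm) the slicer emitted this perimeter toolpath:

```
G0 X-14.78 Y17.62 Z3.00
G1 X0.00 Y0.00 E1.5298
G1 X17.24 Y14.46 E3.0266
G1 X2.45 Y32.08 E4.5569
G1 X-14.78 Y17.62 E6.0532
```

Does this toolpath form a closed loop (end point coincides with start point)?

yes

Start point (G0): (-14.78, 17.62). End point (last G1): the path returns to the start — closed.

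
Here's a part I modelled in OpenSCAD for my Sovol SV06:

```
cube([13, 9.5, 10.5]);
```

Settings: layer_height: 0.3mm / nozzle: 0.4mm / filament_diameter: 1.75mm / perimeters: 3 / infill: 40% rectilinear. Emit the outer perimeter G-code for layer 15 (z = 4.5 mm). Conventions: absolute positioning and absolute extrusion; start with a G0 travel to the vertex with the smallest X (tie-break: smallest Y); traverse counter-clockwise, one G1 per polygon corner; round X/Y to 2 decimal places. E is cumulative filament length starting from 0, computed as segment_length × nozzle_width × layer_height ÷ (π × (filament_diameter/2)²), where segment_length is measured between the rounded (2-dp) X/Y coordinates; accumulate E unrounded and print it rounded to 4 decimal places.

At z = 4.5 mm: the cube (footprint 13×9.5) is included at this height. The outline is a single polygon with 4 vertices. Extrusion per mm of travel: 0.4 × 0.3 / (π × 0.875²) = 0.049890. Accumulating E over each segment gives final E = 2.2451.

G0 X0.00 Y0.00 Z4.50
G1 X13.00 Y0.00 E0.6486
G1 X13.00 Y9.50 E1.1225
G1 X0.00 Y9.50 E1.7711
G1 X0.00 Y0.00 E2.2451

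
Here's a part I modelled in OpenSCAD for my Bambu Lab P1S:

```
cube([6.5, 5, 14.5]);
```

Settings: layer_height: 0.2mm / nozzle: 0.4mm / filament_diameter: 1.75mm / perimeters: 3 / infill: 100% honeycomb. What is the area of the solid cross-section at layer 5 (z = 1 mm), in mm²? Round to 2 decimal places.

32.50 mm²

At z = 1 mm: the cube is present — its section is the full 6.5×5 rectangle (area 32.50 mm²). Overall, the cross-section is a single solid region. Net area = 32.50 mm².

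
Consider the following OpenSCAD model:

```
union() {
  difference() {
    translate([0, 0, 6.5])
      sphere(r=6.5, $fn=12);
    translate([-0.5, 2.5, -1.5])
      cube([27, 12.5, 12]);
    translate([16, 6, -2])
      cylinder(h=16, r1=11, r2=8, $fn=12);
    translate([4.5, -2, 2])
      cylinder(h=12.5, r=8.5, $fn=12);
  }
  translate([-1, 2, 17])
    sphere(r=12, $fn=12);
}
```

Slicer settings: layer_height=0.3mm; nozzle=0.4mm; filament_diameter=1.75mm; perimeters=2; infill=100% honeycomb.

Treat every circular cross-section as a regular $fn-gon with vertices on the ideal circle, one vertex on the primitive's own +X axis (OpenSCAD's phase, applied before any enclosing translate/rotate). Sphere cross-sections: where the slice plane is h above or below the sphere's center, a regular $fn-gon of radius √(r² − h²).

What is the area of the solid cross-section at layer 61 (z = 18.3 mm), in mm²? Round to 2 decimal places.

426.93 mm²

At z = 18.3 mm: the sphere is absent (|z−center|=11.800 > r=6.5); the cube at (-0.5, 2.5) is not intersected at this z (z outside [-1.5, 10.5]); the cone at (16, 6) is not intersected at this z (z outside [-2, 14]); the cylinder at (4.5, -2) is absent (z outside [2, 14.5]); Subtracting the remaining from the first: the first operand is absent here, so nothing remains; the r=12 sphere at (-1, 2) contributes a regular 12-gon of circumradius √(12²−1.3²) = 11.929 (area = (12/2)·11.929²·sin(360°/12) = 426.93 mm²); Taking the union: only the r=12 sphere at (-1, 2) is present, so the union is just that shape — area = 426.93 mm². Overall, the cross-section is a single solid region. Net area = 426.93 mm².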